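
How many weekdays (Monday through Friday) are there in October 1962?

23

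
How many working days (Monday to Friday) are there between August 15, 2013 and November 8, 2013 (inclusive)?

August 15, 2013 is a Thursday.
The range spans 86 days (inclusive of both endpoints).
86 = 7 × 12 + 2, so there are 12 full weeks plus 2 extra days.
Each full week contributes 5 weekdays (Mon–Fri): 12 × 5 = 60.
The 2 extra days are Thu, Fri — 2 of them qualify.
Total: 60 + 2 = 62.

62 weekdays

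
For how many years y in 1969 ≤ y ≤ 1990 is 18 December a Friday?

Day of week of December 18 in each year:
1969: Thu, 1970: Fri ✓, 1971: Sat, 1972: Mon, 1973: Tue, 1974: Wed, 1975: Thu, 1976: Sat, 1977: Sun, 1978: Mon, 1979: Tue, 1980: Thu, 1981: Fri ✓, 1982: Sat, 1983: Sun, 1984: Tue, 1985: Wed, 1986: Thu, 1987: Fri ✓, 1988: Sun, 1989: Mon, 1990: Tue
Fridays: 1970, 1981, 1987.

3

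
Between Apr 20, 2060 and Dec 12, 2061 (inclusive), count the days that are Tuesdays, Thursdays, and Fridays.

258

Apr 20, 2060 is a Tuesday.
From Apr 20, 2060 to Dec 12, 2061 is 602 days inclusive.
602 = 7 × 86, so the span is exactly 86 full weeks.
Each full week contributes 3 days from the set (Tue, Thu, Fri): 86 × 3 = 258.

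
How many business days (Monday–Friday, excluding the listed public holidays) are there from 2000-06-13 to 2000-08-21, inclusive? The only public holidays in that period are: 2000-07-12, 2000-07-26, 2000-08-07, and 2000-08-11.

46 business days

2000-06-13 is a Tuesday.
The range spans 70 days (inclusive of both endpoints).
70 = 7 × 10, so the span is exactly 10 full weeks.
Each full week contributes 5 weekdays (Mon–Fri): 10 × 5 = 50.
Total: 50.
Holidays: 2000-07-12 (Wed); 2000-07-26 (Wed); 2000-08-07 (Mon); 2000-08-11 (Fri).
All 4 holidays fall on weekdays, so subtract 4.
Business days: 50 − 4 = 46.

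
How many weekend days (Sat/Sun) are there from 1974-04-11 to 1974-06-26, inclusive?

1974-04-11 is a Thursday.
From 1974-04-11 to 1974-06-26 is 77 days inclusive.
77 = 7 × 11, so the span is exactly 11 full weeks.
Each full week contributes 2 weekend days (Sat, Sun): 11 × 2 = 22.
Total: 22.

22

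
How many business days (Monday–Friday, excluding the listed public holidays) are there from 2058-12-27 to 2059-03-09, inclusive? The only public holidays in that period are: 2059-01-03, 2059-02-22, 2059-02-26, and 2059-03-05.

48

2058-12-27 is a Friday.
That's 73 days from start to end, counting both.
73 = 7 × 10 + 3, so there are 10 full weeks plus 3 extra days.
Each full week contributes 5 weekdays (Mon–Fri): 10 × 5 = 50.
The 3 extra days are Fri, Sat, Sun — 1 of them qualifies.
Total: 50 + 1 = 51.
Holidays: 2059-01-03 (Fri); 2059-02-22 (Sat); 2059-02-26 (Wed); 2059-03-05 (Wed).
3 of the 4 holidays fall on weekdays; the rest are weekends and were already excluded.
Business days: 51 − 3 = 48.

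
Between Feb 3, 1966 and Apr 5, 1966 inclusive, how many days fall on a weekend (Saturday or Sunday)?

18

Feb 3, 1966 is a Thursday.
From Feb 3, 1966 to Apr 5, 1966 is 62 days inclusive.
62 = 7 × 8 + 6, so there are 8 full weeks plus 6 extra days.
Each full week contributes 2 weekend days (Sat, Sun): 8 × 2 = 16.
The 6 extra days are Thu, Fri, Sat, Sun, Mon, Tue — 2 of them qualify.
Total: 16 + 2 = 18.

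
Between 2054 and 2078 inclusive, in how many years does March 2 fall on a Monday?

4

Day of week of March 2 in each year:
2054: Mon ✓, 2055: Tue, 2056: Thu, 2057: Fri, 2058: Sat, 2059: Sun, 2060: Tue, 2061: Wed, 2062: Thu, 2063: Fri, 2064: Sun, 2065: Mon ✓, 2066: Tue, 2067: Wed, 2068: Fri, 2069: Sat, 2070: Sun, 2071: Mon ✓, 2072: Wed, 2073: Thu, 2074: Fri, 2075: Sat, 2076: Mon ✓, 2077: Tue, 2078: Wed
Mondays: 2054, 2065, 2071, 2076.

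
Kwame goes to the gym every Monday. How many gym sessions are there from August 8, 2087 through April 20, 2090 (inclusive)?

141 Mondays

August 8, 2087 is a Friday.
From August 8, 2087 to April 20, 2090 is 987 days inclusive.
987 = 7 × 141, so the span is exactly 141 full weeks.
Each full week contributes one Monday: 141 so far.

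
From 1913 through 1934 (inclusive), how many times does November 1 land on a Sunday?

3

Day of week of November 1 in each year:
1913: Sat, 1914: Sun ✓, 1915: Mon, 1916: Wed, 1917: Thu, 1918: Fri, 1919: Sat, 1920: Mon, 1921: Tue, 1922: Wed, 1923: Thu, 1924: Sat, 1925: Sun ✓, 1926: Mon, 1927: Tue, 1928: Thu, 1929: Fri, 1930: Sat, 1931: Sun ✓, 1932: Tue, 1933: Wed, 1934: Thu
Sundays: 1914, 1925, 1931.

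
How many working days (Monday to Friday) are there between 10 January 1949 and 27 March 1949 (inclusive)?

55 weekdays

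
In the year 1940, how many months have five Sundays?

A month has five Sundays exactly when Sunday falls within its first (length − 28) days.
Jan: 31 days, starts Mon → 5 of Mon, Tue, Wed
Feb: 29 days, starts Thu → 5 of Thu
Mar: 31 days, starts Fri → 5 of Fri, Sat, Sun ✓
Apr: 30 days, starts Mon → 5 of Mon, Tue
May: 31 days, starts Wed → 5 of Wed, Thu, Fri
Jun: 30 days, starts Sat → 5 of Sat, Sun ✓
Jul: 31 days, starts Mon → 5 of Mon, Tue, Wed
Aug: 31 days, starts Thu → 5 of Thu, Fri, Sat
Sep: 30 days, starts Sun → 5 of Sun, Mon ✓
Oct: 31 days, starts Tue → 5 of Tue, Wed, Thu
Nov: 30 days, starts Fri → 5 of Fri, Sat
Dec: 31 days, starts Sun → 5 of Sun, Mon, Tue ✓
Months with five Sundays: Mar, Jun, Sep, Dec.

4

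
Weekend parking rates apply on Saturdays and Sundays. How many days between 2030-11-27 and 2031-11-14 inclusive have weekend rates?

2030-11-27 is a Wednesday.
That's 353 days from start to end, counting both.
353 = 7 × 50 + 3, so there are 50 full weeks plus 3 extra days.
Each full week contributes 2 weekend days (Sat, Sun): 50 × 2 = 100.
The 3 extra days are Wed, Thu, Fri — none qualify.
Total: 100 + 0 = 100.

100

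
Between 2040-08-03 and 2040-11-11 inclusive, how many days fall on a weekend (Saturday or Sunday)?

30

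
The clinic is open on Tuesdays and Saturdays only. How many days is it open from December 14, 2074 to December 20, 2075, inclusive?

106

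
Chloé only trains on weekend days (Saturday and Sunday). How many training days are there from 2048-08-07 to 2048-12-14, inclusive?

2048-08-07 is a Friday.
The range spans 130 days (inclusive of both endpoints).
130 = 7 × 18 + 4, so there are 18 full weeks plus 4 extra days.
Each full week contributes 2 weekend days (Sat, Sun): 18 × 2 = 36.
The 4 extra days are Fri, Sat, Sun, Mon — 2 of them qualify.
Total: 36 + 2 = 38.

38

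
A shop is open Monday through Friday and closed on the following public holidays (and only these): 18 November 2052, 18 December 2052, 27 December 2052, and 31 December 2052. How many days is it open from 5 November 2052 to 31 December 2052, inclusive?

5 November 2052 is a Tuesday.
That's 57 days from start to end, counting both.
57 = 7 × 8 + 1, so there are 8 full weeks plus 1 extra day.
Each full week contributes 5 weekdays (Mon–Fri): 8 × 5 = 40.
The 1 extra day is Tue — 1 of them qualifies.
Total: 40 + 1 = 41.
Holidays: 18 November 2052 (Mon); 18 December 2052 (Wed); 27 December 2052 (Fri); 31 December 2052 (Tue).
All 4 holidays fall on weekdays, so subtract 4.
Business days: 41 − 4 = 37.

37 working days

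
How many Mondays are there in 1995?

52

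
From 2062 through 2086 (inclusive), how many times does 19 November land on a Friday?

Day of week of November 19 in each year:
2062: Sun, 2063: Mon, 2064: Wed, 2065: Thu, 2066: Fri ✓, 2067: Sat, 2068: Mon, 2069: Tue, 2070: Wed, 2071: Thu, 2072: Sat, 2073: Sun, 2074: Mon, 2075: Tue, 2076: Thu, 2077: Fri ✓, 2078: Sat, 2079: Sun, 2080: Tue, 2081: Wed, 2082: Thu, 2083: Fri ✓, 2084: Sun, 2085: Mon, 2086: Tue
Fridays: 2066, 2077, 2083.

3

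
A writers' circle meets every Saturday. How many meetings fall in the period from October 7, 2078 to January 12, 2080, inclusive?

66 Saturdays

October 7, 2078 is a Friday.
That's 463 days from start to end, counting both.
463 = 7 × 66 + 1, so there are 66 full weeks plus 1 extra day.
Each full week contributes one Saturday: 66 so far.
The 1 extra day is Friday — none qualify.
Total: 66 + 0 = 66.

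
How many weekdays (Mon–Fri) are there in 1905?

260

1 January 1905 is a Sunday.
From 1 January 1905 to 31 December 1905 is 365 days inclusive.
365 = 7 × 52 + 1, so there are 52 full weeks plus 1 extra day.
Each full week contributes 5 weekdays (Mon–Fri): 52 × 5 = 260.
The 1 extra day is Sun — none qualify.
Total: 260 + 0 = 260.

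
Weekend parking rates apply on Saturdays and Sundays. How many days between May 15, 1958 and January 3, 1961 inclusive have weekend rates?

276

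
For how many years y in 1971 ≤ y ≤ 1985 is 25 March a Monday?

2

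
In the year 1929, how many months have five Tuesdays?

5

A month has five Tuesdays exactly when Tuesday falls within its first (length − 28) days.
Jan: 31 days, starts Tue → 5 of Tue, Wed, Thu ✓
Feb: 28 days, starts Fri → 5 of (none)
Mar: 31 days, starts Fri → 5 of Fri, Sat, Sun
Apr: 30 days, starts Mon → 5 of Mon, Tue ✓
May: 31 days, starts Wed → 5 of Wed, Thu, Fri
Jun: 30 days, starts Sat → 5 of Sat, Sun
Jul: 31 days, starts Mon → 5 of Mon, Tue, Wed ✓
Aug: 31 days, starts Thu → 5 of Thu, Fri, Sat
Sep: 30 days, starts Sun → 5 of Sun, Mon
Oct: 31 days, starts Tue → 5 of Tue, Wed, Thu ✓
Nov: 30 days, starts Fri → 5 of Fri, Sat
Dec: 31 days, starts Sun → 5 of Sun, Mon, Tue ✓
Months with five Tuesdays: Jan, Apr, Jul, Oct, Dec.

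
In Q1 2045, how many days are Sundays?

January 1, 2045 is a Sunday.
From January 1, 2045 to March 31, 2045 is 90 days inclusive.
90 = 7 × 12 + 6, so there are 12 full weeks plus 6 extra days.
Each full week contributes one Sunday: 12 so far.
The 6 extra days are Sunday, Monday, Tuesday, Wednesday, Thursday, Friday — 1 of them qualifies.
Total: 12 + 1 = 13.

13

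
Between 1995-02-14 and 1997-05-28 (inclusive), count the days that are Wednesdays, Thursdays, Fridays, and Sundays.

477

1995-02-14 is a Tuesday.
The range spans 835 days (inclusive of both endpoints).
835 = 7 × 119 + 2, so there are 119 full weeks plus 2 extra days.
Each full week contributes 4 days from the set (Wed, Thu, Fri, Sun): 119 × 4 = 476.
The 2 extra days are Tue, Wed — 1 of them qualifies.
Total: 476 + 1 = 477.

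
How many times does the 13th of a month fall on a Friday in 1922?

2

The 13th falls on a Friday when the month's 13th has weekday Fri.
Jan 13 is Fri ✓; Feb 13 is Mon; Mar 13 is Mon; Apr 13 is Thu; May 13 is Sat; Jun 13 is Tue; Jul 13 is Thu; Aug 13 is Sun; Sep 13 is Wed; Oct 13 is Fri ✓; Nov 13 is Mon; Dec 13 is Wed.
Friday the 13ths: Jan, Oct.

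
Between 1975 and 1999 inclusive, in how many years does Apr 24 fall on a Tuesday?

3

Day of week of April 24 in each year:
1975: Thu, 1976: Sat, 1977: Sun, 1978: Mon, 1979: Tue ✓, 1980: Thu, 1981: Fri, 1982: Sat, 1983: Sun, 1984: Tue ✓, 1985: Wed, 1986: Thu, 1987: Fri, 1988: Sun, 1989: Mon, 1990: Tue ✓, 1991: Wed, 1992: Fri, 1993: Sat, 1994: Sun, 1995: Mon, 1996: Wed, 1997: Thu, 1998: Fri, 1999: Sat
Tuesdays: 1979, 1984, 1990.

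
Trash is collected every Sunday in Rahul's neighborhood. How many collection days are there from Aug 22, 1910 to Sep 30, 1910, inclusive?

5 Sundays

Aug 22, 1910 is a Monday.
The range spans 40 days (inclusive of both endpoints).
40 = 7 × 5 + 5, so there are 5 full weeks plus 5 extra days.
Each full week contributes one Sunday: 5 so far.
The 5 extra days are Mon, Tue, Wed, Thu, Fri — none qualify.
Total: 5 + 0 = 5.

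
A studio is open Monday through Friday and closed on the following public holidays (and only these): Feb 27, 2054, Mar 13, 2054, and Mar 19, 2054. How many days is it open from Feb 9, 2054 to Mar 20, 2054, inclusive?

27

Feb 9, 2054 is a Monday.
The range spans 40 days (inclusive of both endpoints).
40 = 7 × 5 + 5, so there are 5 full weeks plus 5 extra days.
Each full week contributes 5 weekdays (Mon–Fri): 5 × 5 = 25.
The 5 extra days are Mon, Tue, Wed, Thu, Fri — 5 of them qualify.
Total: 25 + 5 = 30.
Holidays: Feb 27, 2054 (Fri); Mar 13, 2054 (Fri); Mar 19, 2054 (Thu).
All 3 holidays fall on weekdays, so subtract 3.
Business days: 30 − 3 = 27.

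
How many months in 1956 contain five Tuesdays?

4

A month has five Tuesdays exactly when Tuesday falls within its first (length − 28) days.
Jan: 31 days, starts Sun → 5 of Sun, Mon, Tue ✓
Feb: 29 days, starts Wed → 5 of Wed
Mar: 31 days, starts Thu → 5 of Thu, Fri, Sat
Apr: 30 days, starts Sun → 5 of Sun, Mon
May: 31 days, starts Tue → 5 of Tue, Wed, Thu ✓
Jun: 30 days, starts Fri → 5 of Fri, Sat
Jul: 31 days, starts Sun → 5 of Sun, Mon, Tue ✓
Aug: 31 days, starts Wed → 5 of Wed, Thu, Fri
Sep: 30 days, starts Sat → 5 of Sat, Sun
Oct: 31 days, starts Mon → 5 of Mon, Tue, Wed ✓
Nov: 30 days, starts Thu → 5 of Thu, Fri
Dec: 31 days, starts Sat → 5 of Sat, Sun, Mon
Months with five Tuesdays: Jan, May, Jul, Oct.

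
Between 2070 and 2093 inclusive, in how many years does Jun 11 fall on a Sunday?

4

Day of week of June 11 in each year:
2070: Wed, 2071: Thu, 2072: Sat, 2073: Sun ✓, 2074: Mon, 2075: Tue, 2076: Thu, 2077: Fri, 2078: Sat, 2079: Sun ✓, 2080: Tue, 2081: Wed, 2082: Thu, 2083: Fri, 2084: Sun ✓, 2085: Mon, 2086: Tue, 2087: Wed, 2088: Fri, 2089: Sat, 2090: Sun ✓, 2091: Mon, 2092: Wed, 2093: Thu
Sundays: 2073, 2079, 2084, 2090.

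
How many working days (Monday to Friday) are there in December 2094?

Dec 1, 2094 is a Wednesday.
The range spans 31 days (inclusive of both endpoints).
31 = 7 × 4 + 3, so there are 4 full weeks plus 3 extra days.
Each full week contributes 5 weekdays (Mon–Fri): 4 × 5 = 20.
The 3 extra days are Wed, Thu, Fri — 3 of them qualify.
Total: 20 + 3 = 23.

23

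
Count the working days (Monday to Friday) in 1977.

260 weekdays

Jan 1, 1977 is a Saturday.
The range spans 365 days (inclusive of both endpoints).
365 = 7 × 52 + 1, so there are 52 full weeks plus 1 extra day.
Each full week contributes 5 weekdays (Mon–Fri): 52 × 5 = 260.
The 1 extra day is Sat — none qualify.
Total: 260 + 0 = 260.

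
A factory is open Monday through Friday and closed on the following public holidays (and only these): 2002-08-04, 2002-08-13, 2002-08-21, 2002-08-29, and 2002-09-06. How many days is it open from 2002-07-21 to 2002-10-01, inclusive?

2002-07-21 is a Sunday.
That's 73 days from start to end, counting both.
73 = 7 × 10 + 3, so there are 10 full weeks plus 3 extra days.
Each full week contributes 5 weekdays (Mon–Fri): 10 × 5 = 50.
The 3 extra days are Sunday, Monday, Tuesday — 2 of them qualify.
Total: 50 + 2 = 52.
Holidays: 2002-08-04 (Sun); 2002-08-13 (Tue); 2002-08-21 (Wed); 2002-08-29 (Thu); 2002-09-06 (Fri).
4 of the 5 holidays fall on weekdays; the rest are weekends and were already excluded.
Business days: 52 − 4 = 48.

48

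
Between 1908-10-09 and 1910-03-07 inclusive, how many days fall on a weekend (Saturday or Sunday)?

148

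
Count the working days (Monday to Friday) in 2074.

261 weekdays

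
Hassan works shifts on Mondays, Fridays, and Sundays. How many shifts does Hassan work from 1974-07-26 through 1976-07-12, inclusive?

1974-07-26 is a Friday.
From 1974-07-26 to 1976-07-12 is 718 days inclusive.
718 = 7 × 102 + 4, so there are 102 full weeks plus 4 extra days.
Each full week contributes 3 days from the set (Mon, Fri, Sun): 102 × 3 = 306.
The 4 extra days are Friday, Saturday, Sunday, Monday — 3 of them qualify.
Total: 306 + 3 = 309.

309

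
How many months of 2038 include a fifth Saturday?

4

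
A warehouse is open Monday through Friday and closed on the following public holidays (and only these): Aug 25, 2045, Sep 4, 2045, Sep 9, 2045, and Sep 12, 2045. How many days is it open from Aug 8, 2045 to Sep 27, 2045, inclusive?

Aug 8, 2045 is a Tuesday.
The range spans 51 days (inclusive of both endpoints).
51 = 7 × 7 + 2, so there are 7 full weeks plus 2 extra days.
Each full week contributes 5 weekdays (Mon–Fri): 7 × 5 = 35.
The 2 extra days are Tuesday, Wednesday — 2 of them qualify.
Total: 35 + 2 = 37.
Holidays: Aug 25, 2045 (Fri); Sep 4, 2045 (Mon); Sep 9, 2045 (Sat); Sep 12, 2045 (Tue).
3 of the 4 holidays fall on weekdays; the rest are weekends and were already excluded.
Business days: 37 − 3 = 34.

34 working days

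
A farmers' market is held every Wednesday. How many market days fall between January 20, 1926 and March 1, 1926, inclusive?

6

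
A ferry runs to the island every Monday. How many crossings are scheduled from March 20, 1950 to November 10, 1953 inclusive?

191

March 20, 1950 is a Monday.
The range spans 1332 days (inclusive of both endpoints).
1332 = 7 × 190 + 2, so there are 190 full weeks plus 2 extra days.
Each full week contributes one Monday: 190 so far.
The 2 extra days are Mon, Tue — 1 of them qualifies.
Total: 190 + 1 = 191.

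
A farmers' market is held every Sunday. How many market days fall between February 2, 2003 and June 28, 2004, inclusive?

74 Sundays

February 2, 2003 is a Sunday.
That's 513 days from start to end, counting both.
513 = 7 × 73 + 2, so there are 73 full weeks plus 2 extra days.
Each full week contributes one Sunday: 73 so far.
The 2 extra days are Sunday, Monday — 1 of them qualifies.
Total: 73 + 1 = 74.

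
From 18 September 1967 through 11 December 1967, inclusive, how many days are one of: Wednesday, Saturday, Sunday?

18 September 1967 is a Monday.
That's 85 days from start to end, counting both.
85 = 7 × 12 + 1, so there are 12 full weeks plus 1 extra day.
Each full week contributes 3 days from the set (Wed, Sat, Sun): 12 × 3 = 36.
The 1 extra day is Mon — none qualify.
Total: 36 + 0 = 36.

36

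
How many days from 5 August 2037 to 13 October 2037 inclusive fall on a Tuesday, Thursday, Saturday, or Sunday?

40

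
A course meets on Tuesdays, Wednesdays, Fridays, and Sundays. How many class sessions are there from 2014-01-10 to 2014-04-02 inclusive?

2014-01-10 is a Friday.
That's 83 days from start to end, counting both.
83 = 7 × 11 + 6, so there are 11 full weeks plus 6 extra days.
Each full week contributes 4 days from the set (Tue, Wed, Fri, Sun): 11 × 4 = 44.
The 6 extra days are Fri, Sat, Sun, Mon, Tue, Wed — 4 of them qualify.
Total: 44 + 4 = 48.

48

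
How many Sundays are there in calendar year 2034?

53

1 January 2034 is a Sunday.
From 1 January 2034 to 31 December 2034 is 365 days inclusive.
365 = 7 × 52 + 1, so there are 52 full weeks plus 1 extra day.
Each full week contributes one Sunday: 52 so far.
The 1 extra day is Sun — 1 of them qualifies.
Total: 52 + 1 = 53.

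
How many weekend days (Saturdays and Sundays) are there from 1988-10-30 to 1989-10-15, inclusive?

101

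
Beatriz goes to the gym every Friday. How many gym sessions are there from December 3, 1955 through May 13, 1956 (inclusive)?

December 3, 1955 is a Saturday.
From December 3, 1955 to May 13, 1956 is 163 days inclusive.
163 = 7 × 23 + 2, so there are 23 full weeks plus 2 extra days.
Each full week contributes one Friday: 23 so far.
The 2 extra days are Sat, Sun — none qualify.
Total: 23 + 0 = 23.

23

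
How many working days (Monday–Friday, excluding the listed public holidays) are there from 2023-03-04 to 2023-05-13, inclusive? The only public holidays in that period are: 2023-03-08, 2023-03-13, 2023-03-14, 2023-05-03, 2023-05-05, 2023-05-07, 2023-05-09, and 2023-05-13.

2023-03-04 is a Saturday.
The range spans 71 days (inclusive of both endpoints).
71 = 7 × 10 + 1, so there are 10 full weeks plus 1 extra day.
Each full week contributes 5 weekdays (Mon–Fri): 10 × 5 = 50.
The 1 extra day is Saturday — none qualify.
Total: 50 + 0 = 50.
Holidays: 2023-03-08 (Wed); 2023-03-13 (Mon); 2023-03-14 (Tue); 2023-05-03 (Wed); 2023-05-05 (Fri); 2023-05-07 (Sun); 2023-05-09 (Tue); 2023-05-13 (Sat).
6 of the 8 holidays fall on weekdays; the rest are weekends and were already excluded.
Business days: 50 − 6 = 44.

44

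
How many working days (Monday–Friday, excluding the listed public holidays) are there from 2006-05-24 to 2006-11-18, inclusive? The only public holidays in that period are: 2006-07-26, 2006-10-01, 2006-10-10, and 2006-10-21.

2006-05-24 is a Wednesday.
That's 179 days from start to end, counting both.
179 = 7 × 25 + 4, so there are 25 full weeks plus 4 extra days.
Each full week contributes 5 weekdays (Mon–Fri): 25 × 5 = 125.
The 4 extra days are Wednesday, Thursday, Friday, Saturday — 3 of them qualify.
Total: 125 + 3 = 128.
Holidays: 2006-07-26 (Wed); 2006-10-01 (Sun); 2006-10-10 (Tue); 2006-10-21 (Sat).
2 of the 4 holidays fall on weekdays; the rest are weekends and were already excluded.
Business days: 128 − 2 = 126.

126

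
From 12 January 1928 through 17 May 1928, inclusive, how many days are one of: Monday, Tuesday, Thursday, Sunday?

12 January 1928 is a Thursday.
From 12 January 1928 to 17 May 1928 is 127 days inclusive.
127 = 7 × 18 + 1, so there are 18 full weeks plus 1 extra day.
Each full week contributes 4 days from the set (Mon, Tue, Thu, Sun): 18 × 4 = 72.
The 1 extra day is Thursday — 1 of them qualifies.
Total: 72 + 1 = 73.

73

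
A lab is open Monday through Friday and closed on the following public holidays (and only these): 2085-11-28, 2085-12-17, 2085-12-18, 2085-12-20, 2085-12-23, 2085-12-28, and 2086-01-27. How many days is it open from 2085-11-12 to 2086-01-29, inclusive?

52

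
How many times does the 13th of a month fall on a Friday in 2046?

2

The 13th falls on a Friday when the month's 13th has weekday Fri.
Jan 13 is Sat; Feb 13 is Tue; Mar 13 is Tue; Apr 13 is Fri ✓; May 13 is Sun; Jun 13 is Wed; Jul 13 is Fri ✓; Aug 13 is Mon; Sep 13 is Thu; Oct 13 is Sat; Nov 13 is Tue; Dec 13 is Thu.
Friday the 13ths: Apr, Jul.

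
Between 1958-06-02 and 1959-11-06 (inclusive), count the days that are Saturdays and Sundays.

148

1958-06-02 is a Monday.
That's 523 days from start to end, counting both.
523 = 7 × 74 + 5, so there are 74 full weeks plus 5 extra days.
Each full week contributes 2 days from the set (Sat, Sun): 74 × 2 = 148.
The 5 extra days are Mon, Tue, Wed, Thu, Fri — none qualify.
Total: 148 + 0 = 148.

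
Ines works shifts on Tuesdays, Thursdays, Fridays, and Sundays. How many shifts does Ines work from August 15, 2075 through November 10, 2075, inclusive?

August 15, 2075 is a Thursday.
From August 15, 2075 to November 10, 2075 is 88 days inclusive.
88 = 7 × 12 + 4, so there are 12 full weeks plus 4 extra days.
Each full week contributes 4 days from the set (Tue, Thu, Fri, Sun): 12 × 4 = 48.
The 4 extra days are Thursday, Friday, Saturday, Sunday — 3 of them qualify.
Total: 48 + 3 = 51.

51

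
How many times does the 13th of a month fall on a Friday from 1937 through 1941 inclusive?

Friday-the-13ths by year:
1937: Aug
1938: May
1939: Jan, Oct
1940: Sep, Dec
1941: Jun

7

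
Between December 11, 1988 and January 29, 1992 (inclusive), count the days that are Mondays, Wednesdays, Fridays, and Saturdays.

654

December 11, 1988 is a Sunday.
From December 11, 1988 to January 29, 1992 is 1145 days inclusive.
1145 = 7 × 163 + 4, so there are 163 full weeks plus 4 extra days.
Each full week contributes 4 days from the set (Mon, Wed, Fri, Sat): 163 × 4 = 652.
The 4 extra days are Sun, Mon, Tue, Wed — 2 of them qualify.
Total: 652 + 2 = 654.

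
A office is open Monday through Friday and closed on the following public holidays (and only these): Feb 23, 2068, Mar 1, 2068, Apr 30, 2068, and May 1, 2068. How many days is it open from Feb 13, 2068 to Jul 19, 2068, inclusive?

110

Feb 13, 2068 is a Monday.
From Feb 13, 2068 to Jul 19, 2068 is 158 days inclusive.
158 = 7 × 22 + 4, so there are 22 full weeks plus 4 extra days.
Each full week contributes 5 weekdays (Mon–Fri): 22 × 5 = 110.
The 4 extra days are Monday, Tuesday, Wednesday, Thursday — 4 of them qualify.
Total: 110 + 4 = 114.
Holidays: Feb 23, 2068 (Thu); Mar 1, 2068 (Thu); Apr 30, 2068 (Mon); May 1, 2068 (Tue).
All 4 holidays fall on weekdays, so subtract 4.
Business days: 114 − 4 = 110.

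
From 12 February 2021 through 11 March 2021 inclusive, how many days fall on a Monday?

12 February 2021 is a Friday.
The range spans 28 days (inclusive of both endpoints).
28 = 7 × 4, so the span is exactly 4 full weeks.
Each full week contributes one Monday: 4 so far.

4 Mondays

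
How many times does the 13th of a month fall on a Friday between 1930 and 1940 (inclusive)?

Friday-the-13ths by year:
1930: Jun
1931: Feb, Mar, Nov
1932: May
1933: Jan, Oct
1934: Apr, Jul
1935: Sep, Dec
1936: Mar, Nov
1937: Aug
1938: May
1939: Jan, Oct
1940: Sep, Dec

19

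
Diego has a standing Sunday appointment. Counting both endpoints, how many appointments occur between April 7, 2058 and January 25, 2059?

April 7, 2058 is a Sunday.
That's 294 days from start to end, counting both.
294 = 7 × 42, so the span is exactly 42 full weeks.
Each full week contributes one Sunday: 42 so far.
Total: 42.

42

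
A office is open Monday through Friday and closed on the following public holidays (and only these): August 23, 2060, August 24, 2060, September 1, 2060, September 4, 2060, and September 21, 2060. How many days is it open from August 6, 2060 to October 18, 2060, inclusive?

August 6, 2060 is a Friday.
From August 6, 2060 to October 18, 2060 is 74 days inclusive.
74 = 7 × 10 + 4, so there are 10 full weeks plus 4 extra days.
Each full week contributes 5 weekdays (Mon–Fri): 10 × 5 = 50.
The 4 extra days are Friday, Saturday, Sunday, Monday — 2 of them qualify.
Total: 50 + 2 = 52.
Holidays: August 23, 2060 (Mon); August 24, 2060 (Tue); September 1, 2060 (Wed); September 4, 2060 (Sat); September 21, 2060 (Tue).
4 of the 5 holidays fall on weekdays; the rest are weekends and were already excluded.
Business days: 52 − 4 = 48.

48 working days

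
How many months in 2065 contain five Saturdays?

4

A month has five Saturdays exactly when Saturday falls within its first (length − 28) days.
Jan: 31 days, starts Thu → 5 of Thu, Fri, Sat ✓
Feb: 28 days, starts Sun → 5 of (none)
Mar: 31 days, starts Sun → 5 of Sun, Mon, Tue
Apr: 30 days, starts Wed → 5 of Wed, Thu
May: 31 days, starts Fri → 5 of Fri, Sat, Sun ✓
Jun: 30 days, starts Mon → 5 of Mon, Tue
Jul: 31 days, starts Wed → 5 of Wed, Thu, Fri
Aug: 31 days, starts Sat → 5 of Sat, Sun, Mon ✓
Sep: 30 days, starts Tue → 5 of Tue, Wed
Oct: 31 days, starts Thu → 5 of Thu, Fri, Sat ✓
Nov: 30 days, starts Sun → 5 of Sun, Mon
Dec: 31 days, starts Tue → 5 of Tue, Wed, Thu
Months with five Saturdays: Jan, May, Aug, Oct.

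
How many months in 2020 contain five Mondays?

4

A month has five Mondays exactly when Monday falls within its first (length − 28) days.
Jan: 31 days, starts Wed → 5 of Wed, Thu, Fri
Feb: 29 days, starts Sat → 5 of Sat
Mar: 31 days, starts Sun → 5 of Sun, Mon, Tue ✓
Apr: 30 days, starts Wed → 5 of Wed, Thu
May: 31 days, starts Fri → 5 of Fri, Sat, Sun
Jun: 30 days, starts Mon → 5 of Mon, Tue ✓
Jul: 31 days, starts Wed → 5 of Wed, Thu, Fri
Aug: 31 days, starts Sat → 5 of Sat, Sun, Mon ✓
Sep: 30 days, starts Tue → 5 of Tue, Wed
Oct: 31 days, starts Thu → 5 of Thu, Fri, Sat
Nov: 30 days, starts Sun → 5 of Sun, Mon ✓
Dec: 31 days, starts Tue → 5 of Tue, Wed, Thu
Months with five Mondays: Mar, Jun, Aug, Nov.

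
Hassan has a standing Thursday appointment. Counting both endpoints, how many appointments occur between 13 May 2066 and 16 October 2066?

23

13 May 2066 is a Thursday.
That's 157 days from start to end, counting both.
157 = 7 × 22 + 3, so there are 22 full weeks plus 3 extra days.
Each full week contributes one Thursday: 22 so far.
The 3 extra days are Thu, Fri, Sat — 1 of them qualifies.
Total: 22 + 1 = 23.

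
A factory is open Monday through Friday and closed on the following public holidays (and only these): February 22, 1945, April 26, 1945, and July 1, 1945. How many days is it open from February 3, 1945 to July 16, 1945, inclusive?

114

February 3, 1945 is a Saturday.
From February 3, 1945 to July 16, 1945 is 164 days inclusive.
164 = 7 × 23 + 3, so there are 23 full weeks plus 3 extra days.
Each full week contributes 5 weekdays (Mon–Fri): 23 × 5 = 115.
The 3 extra days are Saturday, Sunday, Monday — 1 of them qualifies.
Total: 115 + 1 = 116.
Holidays: February 22, 1945 (Thu); April 26, 1945 (Thu); July 1, 1945 (Sun).
2 of the 3 holidays fall on weekdays; the rest are weekends and were already excluded.
Business days: 116 − 2 = 114.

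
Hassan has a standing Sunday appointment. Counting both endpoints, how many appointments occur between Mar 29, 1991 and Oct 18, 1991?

29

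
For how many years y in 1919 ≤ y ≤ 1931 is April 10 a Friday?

Day of week of April 10 in each year:
1919: Thu, 1920: Sat, 1921: Sun, 1922: Mon, 1923: Tue, 1924: Thu, 1925: Fri ✓, 1926: Sat, 1927: Sun, 1928: Tue, 1929: Wed, 1930: Thu, 1931: Fri ✓
Fridays: 1925, 1931.

2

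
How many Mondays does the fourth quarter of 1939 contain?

13

1939-10-01 is a Sunday.
From 1939-10-01 to 1939-12-31 is 92 days inclusive.
92 = 7 × 13 + 1, so there are 13 full weeks plus 1 extra day.
Each full week contributes one Monday: 13 so far.
The 1 extra day is Sun — none qualify.
Total: 13 + 0 = 13.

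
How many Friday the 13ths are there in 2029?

2

The 13th falls on a Friday when the month's 13th has weekday Fri.
Jan 13 is Sat; Feb 13 is Tue; Mar 13 is Tue; Apr 13 is Fri ✓; May 13 is Sun; Jun 13 is Wed; Jul 13 is Fri ✓; Aug 13 is Mon; Sep 13 is Thu; Oct 13 is Sat; Nov 13 is Tue; Dec 13 is Thu.
Friday the 13ths: Apr, Jul.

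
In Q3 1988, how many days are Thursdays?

13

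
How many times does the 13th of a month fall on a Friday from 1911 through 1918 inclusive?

Friday-the-13ths by year:
1911: Jan, Oct
1912: Sep, Dec
1913: Jun
1914: Feb, Mar, Nov
1915: Aug
1916: Oct
1917: Apr, Jul
1918: Sep, Dec

14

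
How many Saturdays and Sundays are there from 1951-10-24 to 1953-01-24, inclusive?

1951-10-24 is a Wednesday.
The range spans 459 days (inclusive of both endpoints).
459 = 7 × 65 + 4, so there are 65 full weeks plus 4 extra days.
Each full week contributes 2 weekend days (Sat, Sun): 65 × 2 = 130.
The 4 extra days are Wed, Thu, Fri, Sat — 1 of them qualifies.
Total: 130 + 1 = 131.

131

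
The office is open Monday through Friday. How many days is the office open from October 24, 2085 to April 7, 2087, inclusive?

379

October 24, 2085 is a Wednesday.
From October 24, 2085 to April 7, 2087 is 531 days inclusive.
531 = 7 × 75 + 6, so there are 75 full weeks plus 6 extra days.
Each full week contributes 5 weekdays (Mon–Fri): 75 × 5 = 375.
The 6 extra days are Wed, Thu, Fri, Sat, Sun, Mon — 4 of them qualify.
Total: 375 + 4 = 379.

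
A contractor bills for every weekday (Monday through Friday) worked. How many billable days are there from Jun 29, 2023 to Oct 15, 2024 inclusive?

Jun 29, 2023 is a Thursday.
That's 475 days from start to end, counting both.
475 = 7 × 67 + 6, so there are 67 full weeks plus 6 extra days.
Each full week contributes 5 weekdays (Mon–Fri): 67 × 5 = 335.
The 6 extra days are Thursday, Friday, Saturday, Sunday, Monday, Tuesday — 4 of them qualify.
Total: 335 + 4 = 339.

339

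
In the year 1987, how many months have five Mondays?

A month has five Mondays exactly when Monday falls within its first (length − 28) days.
Jan: 31 days, starts Thu → 5 of Thu, Fri, Sat
Feb: 28 days, starts Sun → 5 of (none)
Mar: 31 days, starts Sun → 5 of Sun, Mon, Tue ✓
Apr: 30 days, starts Wed → 5 of Wed, Thu
May: 31 days, starts Fri → 5 of Fri, Sat, Sun
Jun: 30 days, starts Mon → 5 of Mon, Tue ✓
Jul: 31 days, starts Wed → 5 of Wed, Thu, Fri
Aug: 31 days, starts Sat → 5 of Sat, Sun, Mon ✓
Sep: 30 days, starts Tue → 5 of Tue, Wed
Oct: 31 days, starts Thu → 5 of Thu, Fri, Sat
Nov: 30 days, starts Sun → 5 of Sun, Mon ✓
Dec: 31 days, starts Tue → 5 of Tue, Wed, Thu
Months with five Mondays: Mar, Jun, Aug, Nov.

4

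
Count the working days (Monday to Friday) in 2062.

2062-01-01 is a Sunday.
The range spans 365 days (inclusive of both endpoints).
365 = 7 × 52 + 1, so there are 52 full weeks plus 1 extra day.
Each full week contributes 5 weekdays (Mon–Fri): 52 × 5 = 260.
The 1 extra day is Sun — none qualify.
Total: 260 + 0 = 260.

260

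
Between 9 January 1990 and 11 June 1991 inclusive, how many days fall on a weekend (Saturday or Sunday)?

148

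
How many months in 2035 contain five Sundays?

4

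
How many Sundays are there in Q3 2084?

2084-07-01 is a Saturday.
That's 92 days from start to end, counting both.
92 = 7 × 13 + 1, so there are 13 full weeks plus 1 extra day.
Each full week contributes one Sunday: 13 so far.
The 1 extra day is Sat — none qualify.
Total: 13 + 0 = 13.

13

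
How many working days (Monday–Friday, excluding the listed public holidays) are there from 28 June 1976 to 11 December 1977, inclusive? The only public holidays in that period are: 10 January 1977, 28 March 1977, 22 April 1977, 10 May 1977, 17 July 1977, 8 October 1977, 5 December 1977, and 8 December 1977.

28 June 1976 is a Monday.
That's 532 days from start to end, counting both.
532 = 7 × 76, so the span is exactly 76 full weeks.
Each full week contributes 5 weekdays (Mon–Fri): 76 × 5 = 380.
Holidays: 10 January 1977 (Mon); 28 March 1977 (Mon); 22 April 1977 (Fri); 10 May 1977 (Tue); 17 July 1977 (Sun); 8 October 1977 (Sat); 5 December 1977 (Mon); 8 December 1977 (Thu).
6 of the 8 holidays fall on weekdays; the rest are weekends and were already excluded.
Business days: 380 − 6 = 374.

374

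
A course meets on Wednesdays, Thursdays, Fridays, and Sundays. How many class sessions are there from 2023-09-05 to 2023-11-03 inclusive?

2023-09-05 is a Tuesday.
From 2023-09-05 to 2023-11-03 is 60 days inclusive.
60 = 7 × 8 + 4, so there are 8 full weeks plus 4 extra days.
Each full week contributes 4 days from the set (Wed, Thu, Fri, Sun): 8 × 4 = 32.
The 4 extra days are Tuesday, Wednesday, Thursday, Friday — 3 of them qualify.
Total: 32 + 3 = 35.

35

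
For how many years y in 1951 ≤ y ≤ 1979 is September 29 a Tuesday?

4

Day of week of September 29 in each year:
1951: Sat, 1952: Mon, 1953: Tue ✓, 1954: Wed, 1955: Thu, 1956: Sat, 1957: Sun, 1958: Mon, 1959: Tue ✓, 1960: Thu, 1961: Fri, 1962: Sat, 1963: Sun, 1964: Tue ✓, 1965: Wed, 1966: Thu, 1967: Fri, 1968: Sun, 1969: Mon, 1970: Tue ✓, 1971: Wed, 1972: Fri, 1973: Sat, 1974: Sun, 1975: Mon, 1976: Wed, 1977: Thu, 1978: Fri, 1979: Sat
Tuesdays: 1953, 1959, 1964, 1970.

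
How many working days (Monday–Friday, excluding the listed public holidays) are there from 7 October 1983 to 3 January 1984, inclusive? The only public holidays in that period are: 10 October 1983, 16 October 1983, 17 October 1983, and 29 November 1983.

7 October 1983 is a Friday.
From 7 October 1983 to 3 January 1984 is 89 days inclusive.
89 = 7 × 12 + 5, so there are 12 full weeks plus 5 extra days.
Each full week contributes 5 weekdays (Mon–Fri): 12 × 5 = 60.
The 5 extra days are Fri, Sat, Sun, Mon, Tue — 3 of them qualify.
Total: 60 + 3 = 63.
Holidays: 10 October 1983 (Mon); 16 October 1983 (Sun); 17 October 1983 (Mon); 29 November 1983 (Tue).
3 of the 4 holidays fall on weekdays; the rest are weekends and were already excluded.
Business days: 63 − 3 = 60.

60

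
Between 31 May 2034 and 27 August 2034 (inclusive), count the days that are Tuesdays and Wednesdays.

31 May 2034 is a Wednesday.
The range spans 89 days (inclusive of both endpoints).
89 = 7 × 12 + 5, so there are 12 full weeks plus 5 extra days.
Each full week contributes 2 days from the set (Tue, Wed): 12 × 2 = 24.
The 5 extra days are Wednesday, Thursday, Friday, Saturday, Sunday — 1 of them qualifies.
Total: 24 + 1 = 25.

25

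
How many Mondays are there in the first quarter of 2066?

Jan 1, 2066 is a Friday.
The range spans 90 days (inclusive of both endpoints).
90 = 7 × 12 + 6, so there are 12 full weeks plus 6 extra days.
Each full week contributes one Monday: 12 so far.
The 6 extra days are Friday, Saturday, Sunday, Monday, Tuesday, Wednesday — 1 of them qualifies.
Total: 12 + 1 = 13.

13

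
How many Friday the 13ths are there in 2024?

2

The 13th falls on a Friday when the month's 13th has weekday Fri.
Jan 13 is Sat; Feb 13 is Tue; Mar 13 is Wed; Apr 13 is Sat; May 13 is Mon; Jun 13 is Thu; Jul 13 is Sat; Aug 13 is Tue; Sep 13 is Fri ✓; Oct 13 is Sun; Nov 13 is Wed; Dec 13 is Fri ✓.
Friday the 13ths: Sep, Dec.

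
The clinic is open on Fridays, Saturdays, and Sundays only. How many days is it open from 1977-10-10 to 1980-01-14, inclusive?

354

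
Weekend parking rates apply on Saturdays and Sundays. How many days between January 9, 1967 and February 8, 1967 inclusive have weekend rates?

8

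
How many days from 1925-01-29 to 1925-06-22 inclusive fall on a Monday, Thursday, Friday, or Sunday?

84

1925-01-29 is a Thursday.
The range spans 145 days (inclusive of both endpoints).
145 = 7 × 20 + 5, so there are 20 full weeks plus 5 extra days.
Each full week contributes 4 days from the set (Mon, Thu, Fri, Sun): 20 × 4 = 80.
The 5 extra days are Thu, Fri, Sat, Sun, Mon — 4 of them qualify.
Total: 80 + 4 = 84.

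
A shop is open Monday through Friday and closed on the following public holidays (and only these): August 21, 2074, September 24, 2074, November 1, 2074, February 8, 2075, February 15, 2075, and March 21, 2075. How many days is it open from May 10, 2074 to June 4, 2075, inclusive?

273 working days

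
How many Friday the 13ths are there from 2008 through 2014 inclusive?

12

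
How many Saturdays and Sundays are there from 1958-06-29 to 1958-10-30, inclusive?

1958-06-29 is a Sunday.
From 1958-06-29 to 1958-10-30 is 124 days inclusive.
124 = 7 × 17 + 5, so there are 17 full weeks plus 5 extra days.
Each full week contributes 2 weekend days (Sat, Sun): 17 × 2 = 34.
The 5 extra days are Sun, Mon, Tue, Wed, Thu — 1 of them qualifies.
Total: 34 + 1 = 35.

35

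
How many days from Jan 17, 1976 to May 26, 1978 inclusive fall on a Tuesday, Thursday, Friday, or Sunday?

Jan 17, 1976 is a Saturday.
That's 861 days from start to end, counting both.
861 = 7 × 123, so the span is exactly 123 full weeks.
Each full week contributes 4 days from the set (Tue, Thu, Fri, Sun): 123 × 4 = 492.

492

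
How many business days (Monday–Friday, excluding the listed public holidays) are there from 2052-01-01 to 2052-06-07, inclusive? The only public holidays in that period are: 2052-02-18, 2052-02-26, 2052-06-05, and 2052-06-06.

112

2052-01-01 is a Monday.
The range spans 159 days (inclusive of both endpoints).
159 = 7 × 22 + 5, so there are 22 full weeks plus 5 extra days.
Each full week contributes 5 weekdays (Mon–Fri): 22 × 5 = 110.
The 5 extra days are Mon, Tue, Wed, Thu, Fri — 5 of them qualify.
Total: 110 + 5 = 115.
Holidays: 2052-02-18 (Sun); 2052-02-26 (Mon); 2052-06-05 (Wed); 2052-06-06 (Thu).
3 of the 4 holidays fall on weekdays; the rest are weekends and were already excluded.
Business days: 115 − 3 = 112.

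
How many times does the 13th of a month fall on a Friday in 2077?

1

The 13th falls on a Friday when the month's 13th has weekday Fri.
Jan 13 is Wed; Feb 13 is Sat; Mar 13 is Sat; Apr 13 is Tue; May 13 is Thu; Jun 13 is Sun; Jul 13 is Tue; Aug 13 is Fri ✓; Sep 13 is Mon; Oct 13 is Wed; Nov 13 is Sat; Dec 13 is Mon.
Friday the 13ths: Aug.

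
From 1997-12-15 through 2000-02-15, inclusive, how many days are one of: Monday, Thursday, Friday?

1997-12-15 is a Monday.
From 1997-12-15 to 2000-02-15 is 793 days inclusive.
793 = 7 × 113 + 2, so there are 113 full weeks plus 2 extra days.
Each full week contributes 3 days from the set (Mon, Thu, Fri): 113 × 3 = 339.
The 2 extra days are Mon, Tue — 1 of them qualifies.
Total: 339 + 1 = 340.

340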